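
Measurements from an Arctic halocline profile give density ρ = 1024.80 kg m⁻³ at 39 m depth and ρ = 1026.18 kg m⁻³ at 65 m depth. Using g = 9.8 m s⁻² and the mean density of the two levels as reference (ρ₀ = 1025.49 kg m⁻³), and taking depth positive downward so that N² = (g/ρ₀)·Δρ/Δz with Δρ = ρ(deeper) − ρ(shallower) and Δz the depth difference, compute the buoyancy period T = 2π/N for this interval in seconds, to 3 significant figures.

279 s

Δρ = 1026.18 − 1024.80 = 1.38 kg m⁻³ over Δz = 65 − 39 = 26 m.
N² = (9.8/1025.49) × (1.38/26) = 5.0722 × 10⁻⁴ s⁻².
N = √(5.0722 × 10⁻⁴) = 0.022522 rad s⁻¹, so T = 2π/N = 278.98 s ≈ 279 s.
A positive N² confirms static stability across the interval.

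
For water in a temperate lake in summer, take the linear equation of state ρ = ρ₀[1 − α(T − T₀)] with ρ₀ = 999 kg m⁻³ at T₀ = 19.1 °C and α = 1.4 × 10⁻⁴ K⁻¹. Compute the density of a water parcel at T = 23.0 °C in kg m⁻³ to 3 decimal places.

T − T₀ = +3.9 K.
Bracket = 1 − α·(+3.9) = 1 + (-5.46 × 10⁻⁴) = 0.9994540.
ρ = 999 × 0.9994540 = 998.455 kg m⁻³.

998.455 kg m⁻³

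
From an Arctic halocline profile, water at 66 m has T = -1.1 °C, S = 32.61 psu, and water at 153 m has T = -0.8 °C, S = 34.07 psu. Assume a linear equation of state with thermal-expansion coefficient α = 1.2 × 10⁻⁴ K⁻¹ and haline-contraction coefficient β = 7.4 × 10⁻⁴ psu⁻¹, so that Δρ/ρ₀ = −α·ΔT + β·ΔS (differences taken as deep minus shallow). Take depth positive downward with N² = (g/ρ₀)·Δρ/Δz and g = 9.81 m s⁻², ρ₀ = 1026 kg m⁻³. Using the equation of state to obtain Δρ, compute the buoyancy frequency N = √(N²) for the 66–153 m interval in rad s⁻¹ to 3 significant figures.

ΔT = +0.3 K, ΔS = +1.46 psu (deep − shallow).
Δρ/ρ₀ = −αΔT + βΔS = -3.60 × 10⁻⁵ + 1.0804 × 10⁻³ = 1.0444 × 10⁻³, so Δρ ≈ 1.072 kg m⁻³.
N² = (g/ρ₀)·Δρ/Δz = g·(Δρ/ρ₀)/Δz = 9.81 × 1.0444 × 10⁻³ / 87 = 1.1777 × 10⁻⁴ s⁻².
N = √(1.1777 × 10⁻⁴) = 0.010852 rad s⁻¹ ≈ 0.0109 rad s⁻¹.

0.0109 rad s⁻¹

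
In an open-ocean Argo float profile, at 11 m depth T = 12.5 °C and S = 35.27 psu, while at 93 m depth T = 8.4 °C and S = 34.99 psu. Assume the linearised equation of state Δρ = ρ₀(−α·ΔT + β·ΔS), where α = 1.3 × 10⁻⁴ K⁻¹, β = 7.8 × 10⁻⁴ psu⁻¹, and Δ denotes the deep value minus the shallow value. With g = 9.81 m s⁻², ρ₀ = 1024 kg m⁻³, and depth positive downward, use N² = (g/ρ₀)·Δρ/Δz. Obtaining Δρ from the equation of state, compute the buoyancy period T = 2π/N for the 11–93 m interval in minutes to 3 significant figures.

ΔT = -4.1 K, ΔS = -0.28 psu (deep − shallow).
Δρ/ρ₀ = −αΔT + βΔS = 5.33 × 10⁻⁴ − 2.184 × 10⁻⁴ = 3.146 × 10⁻⁴, so Δρ ≈ 0.3222 kg m⁻³.
N² = (g/ρ₀)·Δρ/Δz = g·(Δρ/ρ₀)/Δz = 9.81 × 3.146 × 10⁻⁴ / 82 = 3.7637 × 10⁻⁵ s⁻².
N = √(3.7637 × 10⁻⁵) = 6.1349 × 10⁻³ rad s⁻¹ → T = 2π/N = 1.0242 × 10³ s = 17.070 min ≈ 17.1 min.

17.1 min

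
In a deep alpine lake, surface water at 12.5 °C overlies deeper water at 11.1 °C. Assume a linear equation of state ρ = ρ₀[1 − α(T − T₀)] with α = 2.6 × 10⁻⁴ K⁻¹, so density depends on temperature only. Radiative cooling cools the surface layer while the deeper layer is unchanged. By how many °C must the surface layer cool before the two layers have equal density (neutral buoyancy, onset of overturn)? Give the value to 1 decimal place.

1.4 °C

With temperature the only control, equal density requires T_surf′ = T_deep.
T_surf′ = 11.1 °C.
Cooling required: 12.5 − 11.1 = 1.4 °C.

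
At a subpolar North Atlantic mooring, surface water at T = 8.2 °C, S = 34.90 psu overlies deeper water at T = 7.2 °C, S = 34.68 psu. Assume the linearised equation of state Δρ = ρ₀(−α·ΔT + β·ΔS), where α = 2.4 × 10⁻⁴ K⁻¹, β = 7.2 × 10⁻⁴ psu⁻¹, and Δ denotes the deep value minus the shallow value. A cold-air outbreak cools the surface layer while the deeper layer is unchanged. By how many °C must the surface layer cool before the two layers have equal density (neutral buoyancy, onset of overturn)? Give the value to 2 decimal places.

0.34 °C

Neutral buoyancy requires Δρ = 0, i.e. −α(T_deep − T_surf′) + β(S_deep − S_surf) = 0.
T_surf′ = T_deep − (β/α)·ΔS = 7.2 − (7.2 × 10⁻⁴/2.4 × 10⁻⁴)·(-0.22) = 7.8600 °C.
Cooling required: 8.2 − (7.8600) = 0.3400 °C.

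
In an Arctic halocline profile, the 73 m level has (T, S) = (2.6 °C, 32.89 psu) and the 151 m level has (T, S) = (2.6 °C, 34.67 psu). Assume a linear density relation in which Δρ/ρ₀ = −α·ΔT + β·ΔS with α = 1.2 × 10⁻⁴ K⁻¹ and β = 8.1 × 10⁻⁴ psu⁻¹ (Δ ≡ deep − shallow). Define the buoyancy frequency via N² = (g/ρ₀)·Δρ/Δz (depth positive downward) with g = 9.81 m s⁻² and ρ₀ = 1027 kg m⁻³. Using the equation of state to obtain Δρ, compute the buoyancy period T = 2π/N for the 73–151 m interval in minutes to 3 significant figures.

ΔT = +0.0 K, ΔS = +1.78 psu (deep − shallow).
Δρ/ρ₀ = −αΔT + βΔS = 0 + 1.4418 × 10⁻³ = 1.4418 × 10⁻³, so Δρ ≈ 1.481 kg m⁻³.
N² = (g/ρ₀)·Δρ/Δz = g·(Δρ/ρ₀)/Δz = 9.81 × 1.4418 × 10⁻³ / 78 = 1.8133 × 10⁻⁴ s⁻².
N = √(1.8133 × 10⁻⁴) = 0.013466 rad s⁻¹ → T = 2π/N = 466.60 s = 7.7767 min ≈ 7.78 min.

7.78 min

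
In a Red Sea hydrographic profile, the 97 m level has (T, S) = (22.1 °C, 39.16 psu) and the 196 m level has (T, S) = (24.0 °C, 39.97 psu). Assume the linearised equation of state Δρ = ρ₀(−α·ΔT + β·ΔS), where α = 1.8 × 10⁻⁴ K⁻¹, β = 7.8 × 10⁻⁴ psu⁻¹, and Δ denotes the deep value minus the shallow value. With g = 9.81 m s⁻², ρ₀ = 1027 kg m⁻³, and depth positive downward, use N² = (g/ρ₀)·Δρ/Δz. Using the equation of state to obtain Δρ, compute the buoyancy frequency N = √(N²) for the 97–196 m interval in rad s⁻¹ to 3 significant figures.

5.36 × 10⁻³ rad s⁻¹

ΔT = +1.9 K, ΔS = +0.81 psu (deep − shallow).
Δρ/ρ₀ = −αΔT + βΔS = -3.42 × 10⁻⁴ + 6.318 × 10⁻⁴ = 2.898 × 10⁻⁴, so Δρ ≈ 0.2976 kg m⁻³.
N² = (g/ρ₀)·Δρ/Δz = g·(Δρ/ρ₀)/Δz = 9.81 × 2.898 × 10⁻⁴ / 99 = 2.8717 × 10⁻⁵ s⁻².
N = √(2.8717 × 10⁻⁵) = 5.3588 × 10⁻³ rad s⁻¹ ≈ 5.36 × 10⁻³ rad s⁻¹.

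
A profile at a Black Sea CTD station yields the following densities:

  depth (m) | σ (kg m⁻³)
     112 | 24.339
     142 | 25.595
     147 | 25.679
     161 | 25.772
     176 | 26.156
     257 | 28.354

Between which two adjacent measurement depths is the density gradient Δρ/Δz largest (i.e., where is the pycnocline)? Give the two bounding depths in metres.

Compute the density gradient over each adjacent pair:
  112–142 m: Δρ/Δz = 1.256/30 = 0.042 kg m⁻⁴
  142–147 m: Δρ/Δz = 0.084/5 = 0.017 kg m⁻⁴
  147–161 m: Δρ/Δz = 0.093/14 = 6.6 × 10⁻³ kg m⁻⁴
  161–176 m: Δρ/Δz = 0.384/15 = 0.026 kg m⁻⁴
  176–257 m: Δρ/Δz = 2.198/81 = 0.027 kg m⁻⁴
The largest gradient is in the 112–142 m interval — the pycnocline.

112–142 m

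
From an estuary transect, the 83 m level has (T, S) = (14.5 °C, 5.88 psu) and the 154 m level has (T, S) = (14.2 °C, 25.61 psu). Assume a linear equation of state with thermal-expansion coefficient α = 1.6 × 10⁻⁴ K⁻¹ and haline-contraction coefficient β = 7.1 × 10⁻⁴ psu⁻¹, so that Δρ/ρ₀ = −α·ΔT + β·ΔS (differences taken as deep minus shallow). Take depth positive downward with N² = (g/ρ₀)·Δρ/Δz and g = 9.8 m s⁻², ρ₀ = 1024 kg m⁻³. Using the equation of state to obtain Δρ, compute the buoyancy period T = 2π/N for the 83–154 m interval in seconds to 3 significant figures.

ΔT = -0.3 K, ΔS = +19.73 psu (deep − shallow).
Δρ/ρ₀ = −αΔT + βΔS = 4.80 × 10⁻⁵ + 0.0140083 = 0.0140563, so Δρ ≈ 14.39 kg m⁻³.
N² = (g/ρ₀)·Δρ/Δz = g·(Δρ/ρ₀)/Δz = 9.8 × 0.0140563 / 71 = 1.9402 × 10⁻³ s⁻².
N = √(1.9402 × 10⁻³) = 0.044048 rad s⁻¹ → T = 2π/N = 142.64 s ≈ 143 s.

143 s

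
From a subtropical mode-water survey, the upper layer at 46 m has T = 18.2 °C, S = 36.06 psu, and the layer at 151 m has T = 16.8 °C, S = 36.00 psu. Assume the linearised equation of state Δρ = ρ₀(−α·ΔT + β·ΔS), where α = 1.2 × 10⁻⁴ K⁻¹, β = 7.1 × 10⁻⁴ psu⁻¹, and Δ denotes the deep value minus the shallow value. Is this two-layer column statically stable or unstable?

ΔT = 16.8 − 18.2 = -1.4 K and ΔS = 36.00 − 36.06 = -0.06 psu (deep − shallow).
−αΔT = 1.68 × 10⁻⁴; βΔS = -4.26 × 10⁻⁵; sum Δρ/ρ₀ = 1.254 × 10⁻⁴.
Δρ/ρ₀ > 0, so Δρ > 0: deeper water is denser → statically stable.

stable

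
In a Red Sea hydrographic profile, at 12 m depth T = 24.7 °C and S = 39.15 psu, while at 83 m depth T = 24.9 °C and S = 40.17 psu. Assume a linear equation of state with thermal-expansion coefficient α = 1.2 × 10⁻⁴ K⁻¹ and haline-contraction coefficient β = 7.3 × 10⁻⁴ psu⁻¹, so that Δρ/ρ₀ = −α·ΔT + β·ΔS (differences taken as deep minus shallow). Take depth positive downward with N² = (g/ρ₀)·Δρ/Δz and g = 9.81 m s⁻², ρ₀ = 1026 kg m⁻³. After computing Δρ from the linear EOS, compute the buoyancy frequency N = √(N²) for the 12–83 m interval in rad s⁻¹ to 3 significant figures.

9.98 × 10⁻³ rad s⁻¹

ΔT = +0.2 K, ΔS = +1.02 psu (deep − shallow).
Δρ/ρ₀ = −αΔT + βΔS = -2.40 × 10⁻⁵ + 7.446 × 10⁻⁴ = 7.206 × 10⁻⁴, so Δρ ≈ 0.7393 kg m⁻³.
N² = (g/ρ₀)·Δρ/Δz = g·(Δρ/ρ₀)/Δz = 9.81 × 7.206 × 10⁻⁴ / 71 = 9.9565 × 10⁻⁵ s⁻².
N = √(9.9565 × 10⁻⁵) = 9.9782 × 10⁻³ rad s⁻¹ ≈ 9.98 × 10⁻³ rad s⁻¹.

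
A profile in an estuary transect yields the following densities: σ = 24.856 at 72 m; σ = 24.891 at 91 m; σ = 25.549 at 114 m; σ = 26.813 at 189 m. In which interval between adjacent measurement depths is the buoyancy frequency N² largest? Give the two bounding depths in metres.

Compute the density gradient over each adjacent pair:
  72–91 m: Δρ/Δz = 0.035/19 = 1.8 × 10⁻³ kg m⁻⁴
  91–114 m: Δρ/Δz = 0.658/23 = 0.029 kg m⁻⁴
  114–189 m: Δρ/Δz = 1.264/75 = 0.017 kg m⁻⁴
The largest gradient is in the 91–114 m interval — the pycnocline.

91–114 m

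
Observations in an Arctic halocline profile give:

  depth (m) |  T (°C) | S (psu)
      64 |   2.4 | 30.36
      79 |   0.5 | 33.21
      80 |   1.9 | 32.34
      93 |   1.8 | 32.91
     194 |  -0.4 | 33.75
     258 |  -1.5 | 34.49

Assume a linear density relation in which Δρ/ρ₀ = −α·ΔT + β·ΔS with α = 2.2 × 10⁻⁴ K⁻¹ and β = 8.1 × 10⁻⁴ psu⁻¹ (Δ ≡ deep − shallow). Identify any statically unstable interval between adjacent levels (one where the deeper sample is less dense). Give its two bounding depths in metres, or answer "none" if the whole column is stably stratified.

Evaluate Δρ/ρ₀ = −αΔT + βΔS across each adjacent pair:
  64–79 m: −αΔT+βΔS = −(2.2 × 10⁻⁴)(-1.9)+(8.1 × 10⁻⁴)(+2.85) = 2.7 × 10⁻³ → stable
  79–80 m: −αΔT+βΔS = −(2.2 × 10⁻⁴)(+1.4)+(8.1 × 10⁻⁴)(-0.87) = -1.0 × 10⁻³ → UNSTABLE
  80–93 m: −αΔT+βΔS = −(2.2 × 10⁻⁴)(-0.1)+(8.1 × 10⁻⁴)(+0.57) = 4.8 × 10⁻⁴ → stable
  93–194 m: −αΔT+βΔS = −(2.2 × 10⁻⁴)(-2.2)+(8.1 × 10⁻⁴)(+0.84) = 1.2 × 10⁻³ → stable
  194–258 m: −αΔT+βΔS = −(2.2 × 10⁻⁴)(-1.1)+(8.1 × 10⁻⁴)(+0.74) = 8.4 × 10⁻⁴ → stable
The 79–80 m interval has Δρ < 0: lighter water underlies denser water.

79–80 m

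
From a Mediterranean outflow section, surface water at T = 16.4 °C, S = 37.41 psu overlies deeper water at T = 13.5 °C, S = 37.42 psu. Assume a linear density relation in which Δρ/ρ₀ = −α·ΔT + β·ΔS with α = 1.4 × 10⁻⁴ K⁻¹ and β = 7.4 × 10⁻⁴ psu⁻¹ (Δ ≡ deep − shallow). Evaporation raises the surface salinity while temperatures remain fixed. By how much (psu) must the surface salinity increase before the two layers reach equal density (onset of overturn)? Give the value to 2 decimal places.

0.56 psu

Neutral buoyancy requires −α(T_deep − T_surf) + β(S_deep − S_surf′) = 0.
S_surf′ = S_deep − (α/β)·ΔT = 37.42 − (1.4 × 10⁻⁴/7.4 × 10⁻⁴)·(-2.9) = 37.9686 psu.
Increase required: 37.9686 − 37.41 = 0.5586 psu.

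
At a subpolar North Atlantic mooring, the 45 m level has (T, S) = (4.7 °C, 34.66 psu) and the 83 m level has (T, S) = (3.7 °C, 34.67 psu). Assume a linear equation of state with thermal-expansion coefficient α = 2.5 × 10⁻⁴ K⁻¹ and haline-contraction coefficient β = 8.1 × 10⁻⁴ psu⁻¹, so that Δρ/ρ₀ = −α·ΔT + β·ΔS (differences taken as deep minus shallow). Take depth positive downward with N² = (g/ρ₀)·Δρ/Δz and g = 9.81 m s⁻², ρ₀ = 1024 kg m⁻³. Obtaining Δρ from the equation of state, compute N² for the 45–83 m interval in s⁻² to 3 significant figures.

ΔT = -1.0 K, ΔS = +0.01 psu (deep − shallow).
Δρ/ρ₀ = −αΔT + βΔS = 2.50 × 10⁻⁴ + 8.10 × 10⁻⁶ = 2.581 × 10⁻⁴, so Δρ ≈ 0.2643 kg m⁻³.
N² = (g/ρ₀)·Δρ/Δz = g·(Δρ/ρ₀)/Δz = 9.81 × 2.581 × 10⁻⁴ / 38 = 6.6631 × 10⁻⁵ s⁻² ≈ 6.66 × 10⁻⁵ s⁻².

6.66 × 10⁻⁵ s⁻²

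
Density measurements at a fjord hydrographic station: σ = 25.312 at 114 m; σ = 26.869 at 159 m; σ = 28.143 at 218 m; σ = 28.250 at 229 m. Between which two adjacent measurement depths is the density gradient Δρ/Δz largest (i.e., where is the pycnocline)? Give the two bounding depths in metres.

114–159 m

Compute the density gradient over each adjacent pair:
  114–159 m: Δρ/Δz = 1.557/45 = 0.035 kg m⁻⁴
  159–218 m: Δρ/Δz = 1.274/59 = 0.022 kg m⁻⁴
  218–229 m: Δρ/Δz = 0.107/11 = 9.7 × 10⁻³ kg m⁻⁴
The largest gradient is in the 114–159 m interval — the pycnocline.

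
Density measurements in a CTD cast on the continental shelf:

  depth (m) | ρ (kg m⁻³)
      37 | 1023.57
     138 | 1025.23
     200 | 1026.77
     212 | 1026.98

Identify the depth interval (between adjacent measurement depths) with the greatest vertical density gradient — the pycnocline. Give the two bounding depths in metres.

Compute the density gradient over each adjacent pair:
  37–138 m: Δρ/Δz = 1.66/101 = 0.016 kg m⁻⁴
  138–200 m: Δρ/Δz = 1.54/62 = 0.025 kg m⁻⁴
  200–212 m: Δρ/Δz = 0.21/12 = 0.017 kg m⁻⁴
The largest gradient is in the 138–200 m interval — the pycnocline.

138–200 m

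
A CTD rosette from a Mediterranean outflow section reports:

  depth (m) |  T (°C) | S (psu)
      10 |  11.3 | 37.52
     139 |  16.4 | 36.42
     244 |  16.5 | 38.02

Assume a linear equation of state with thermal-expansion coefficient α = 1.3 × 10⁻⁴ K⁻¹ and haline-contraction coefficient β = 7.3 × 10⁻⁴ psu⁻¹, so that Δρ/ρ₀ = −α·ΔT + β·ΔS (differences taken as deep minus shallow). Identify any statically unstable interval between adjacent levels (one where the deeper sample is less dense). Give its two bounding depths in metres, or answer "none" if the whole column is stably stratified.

10–139 m

Evaluate Δρ/ρ₀ = −αΔT + βΔS across each adjacent pair:
  10–139 m: −αΔT+βΔS = −(1.3 × 10⁻⁴)(+5.1)+(7.3 × 10⁻⁴)(-1.10) = -1.5 × 10⁻³ → UNSTABLE
  139–244 m: −αΔT+βΔS = −(1.3 × 10⁻⁴)(+0.1)+(7.3 × 10⁻⁴)(+1.60) = 1.2 × 10⁻³ → stable
The 10–139 m interval has Δρ < 0: lighter water underlies denser water.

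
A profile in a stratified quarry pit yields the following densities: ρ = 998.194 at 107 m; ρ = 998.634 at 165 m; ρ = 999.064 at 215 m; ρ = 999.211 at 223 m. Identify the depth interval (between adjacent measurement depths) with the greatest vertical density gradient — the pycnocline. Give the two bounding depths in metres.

Compute the density gradient over each adjacent pair:
  107–165 m: Δρ/Δz = 0.440/58 = 7.6 × 10⁻³ kg m⁻⁴
  165–215 m: Δρ/Δz = 0.430/50 = 8.6 × 10⁻³ kg m⁻⁴
  215–223 m: Δρ/Δz = 0.147/8 = 0.018 kg m⁻⁴
The largest gradient is in the 215–223 m interval — the pycnocline.

215–223 m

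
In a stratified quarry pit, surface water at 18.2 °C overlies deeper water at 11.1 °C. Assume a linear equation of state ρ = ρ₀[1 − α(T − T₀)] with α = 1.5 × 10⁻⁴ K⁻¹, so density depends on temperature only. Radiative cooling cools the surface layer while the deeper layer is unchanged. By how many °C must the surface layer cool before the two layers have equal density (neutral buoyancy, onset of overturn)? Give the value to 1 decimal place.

7.1 °C

With temperature the only control, equal density requires T_surf′ = T_deep.
T_surf′ = 11.1 °C.
Cooling required: 18.2 − 11.1 = 7.1 °C.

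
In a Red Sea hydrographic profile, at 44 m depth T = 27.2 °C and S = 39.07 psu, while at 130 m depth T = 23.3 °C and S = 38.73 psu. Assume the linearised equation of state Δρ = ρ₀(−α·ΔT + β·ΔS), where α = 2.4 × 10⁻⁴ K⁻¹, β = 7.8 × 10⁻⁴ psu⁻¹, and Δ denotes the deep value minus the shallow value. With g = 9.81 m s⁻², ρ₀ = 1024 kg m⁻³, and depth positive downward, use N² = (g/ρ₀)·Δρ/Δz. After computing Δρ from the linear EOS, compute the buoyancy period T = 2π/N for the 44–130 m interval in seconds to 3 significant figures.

ΔT = -3.9 K, ΔS = -0.34 psu (deep − shallow).
Δρ/ρ₀ = −αΔT + βΔS = 9.36 × 10⁻⁴ − 2.652 × 10⁻⁴ = 6.708 × 10⁻⁴, so Δρ ≈ 0.6869 kg m⁻³.
N² = (g/ρ₀)·Δρ/Δz = g·(Δρ/ρ₀)/Δz = 9.81 × 6.708 × 10⁻⁴ / 86 = 7.6518 × 10⁻⁵ s⁻².
N = √(7.6518 × 10⁻⁵) = 8.7475 × 10⁻³ rad s⁻¹ → T = 2π/N = 718.28 s ≈ 718 s.

718 s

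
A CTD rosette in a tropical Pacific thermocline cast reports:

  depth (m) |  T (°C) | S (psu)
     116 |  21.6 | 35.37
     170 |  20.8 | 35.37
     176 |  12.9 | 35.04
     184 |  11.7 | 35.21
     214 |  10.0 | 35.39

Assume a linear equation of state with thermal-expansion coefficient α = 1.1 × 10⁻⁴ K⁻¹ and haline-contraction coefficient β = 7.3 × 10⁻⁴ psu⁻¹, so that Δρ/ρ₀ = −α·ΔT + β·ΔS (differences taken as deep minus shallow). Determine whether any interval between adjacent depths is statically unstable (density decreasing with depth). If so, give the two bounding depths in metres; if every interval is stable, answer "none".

Evaluate Δρ/ρ₀ = −αΔT + βΔS across each adjacent pair:
  116–170 m: −αΔT+βΔS = −(1.1 × 10⁻⁴)(-0.8)+(7.3 × 10⁻⁴)(+0.00) = 8.8 × 10⁻⁵ → stable
  170–176 m: −αΔT+βΔS = −(1.1 × 10⁻⁴)(-7.9)+(7.3 × 10⁻⁴)(-0.33) = 6.3 × 10⁻⁴ → stable
  176–184 m: −αΔT+βΔS = −(1.1 × 10⁻⁴)(-1.2)+(7.3 × 10⁻⁴)(+0.17) = 2.6 × 10⁻⁴ → stable
  184–214 m: −αΔT+βΔS = −(1.1 × 10⁻⁴)(-1.7)+(7.3 × 10⁻⁴)(+0.18) = 3.2 × 10⁻⁴ → stable
Every interval has Δρ > 0: the column is stably stratified throughout.

none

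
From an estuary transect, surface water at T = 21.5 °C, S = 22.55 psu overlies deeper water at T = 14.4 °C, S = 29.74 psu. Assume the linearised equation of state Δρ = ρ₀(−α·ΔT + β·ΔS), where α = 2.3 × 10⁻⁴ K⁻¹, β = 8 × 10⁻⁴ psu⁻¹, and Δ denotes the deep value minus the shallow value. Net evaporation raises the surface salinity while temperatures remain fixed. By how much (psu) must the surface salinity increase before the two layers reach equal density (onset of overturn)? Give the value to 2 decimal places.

9.23 psu

Neutral buoyancy requires −α(T_deep − T_surf) + β(S_deep − S_surf′) = 0.
S_surf′ = S_deep − (α/β)·ΔT = 29.74 − (2.3 × 10⁻⁴/8 × 10⁻⁴)·(-7.1) = 31.7812 psu.
Increase required: 31.7812 − 22.55 = 9.2312 psu.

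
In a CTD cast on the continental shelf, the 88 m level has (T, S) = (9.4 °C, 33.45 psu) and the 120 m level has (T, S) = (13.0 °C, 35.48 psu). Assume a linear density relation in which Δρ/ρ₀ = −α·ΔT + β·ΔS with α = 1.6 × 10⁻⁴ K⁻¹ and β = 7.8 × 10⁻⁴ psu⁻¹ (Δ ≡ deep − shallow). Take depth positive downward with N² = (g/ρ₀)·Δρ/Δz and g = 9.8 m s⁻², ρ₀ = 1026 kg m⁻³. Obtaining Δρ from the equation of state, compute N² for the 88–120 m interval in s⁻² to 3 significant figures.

3.09 × 10⁻⁴ s⁻²

ΔT = +3.6 K, ΔS = +2.03 psu (deep − shallow).
Δρ/ρ₀ = −αΔT + βΔS = -5.76 × 10⁻⁴ + 1.5834 × 10⁻³ = 1.0074 × 10⁻³, so Δρ ≈ 1.034 kg m⁻³.
N² = (g/ρ₀)·Δρ/Δz = g·(Δρ/ρ₀)/Δz = 9.8 × 1.0074 × 10⁻³ / 32 = 3.0852 × 10⁻⁴ s⁻² ≈ 3.09 × 10⁻⁴ s⁻².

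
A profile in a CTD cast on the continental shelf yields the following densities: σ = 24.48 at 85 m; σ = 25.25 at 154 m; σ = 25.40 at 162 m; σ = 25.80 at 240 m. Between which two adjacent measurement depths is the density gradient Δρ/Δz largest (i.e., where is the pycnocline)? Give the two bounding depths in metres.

Compute the density gradient over each adjacent pair:
  85–154 m: Δρ/Δz = 0.77/69 = 0.011 kg m⁻⁴
  154–162 m: Δρ/Δz = 0.15/8 = 0.019 kg m⁻⁴
  162–240 m: Δρ/Δz = 0.40/78 = 5.1 × 10⁻³ kg m⁻⁴
The largest gradient is in the 154–162 m interval — the pycnocline.

154–162 m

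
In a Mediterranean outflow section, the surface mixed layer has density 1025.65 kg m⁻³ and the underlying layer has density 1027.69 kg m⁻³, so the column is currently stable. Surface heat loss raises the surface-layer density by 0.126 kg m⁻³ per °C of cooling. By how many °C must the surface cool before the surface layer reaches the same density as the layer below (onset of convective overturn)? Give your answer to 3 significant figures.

Density deficit of the surface layer: 1027.69 − 1025.65 = 2.04 kg m⁻³.
Required change = 2.04 / 0.126 = 16.2 °C.

16.2 °C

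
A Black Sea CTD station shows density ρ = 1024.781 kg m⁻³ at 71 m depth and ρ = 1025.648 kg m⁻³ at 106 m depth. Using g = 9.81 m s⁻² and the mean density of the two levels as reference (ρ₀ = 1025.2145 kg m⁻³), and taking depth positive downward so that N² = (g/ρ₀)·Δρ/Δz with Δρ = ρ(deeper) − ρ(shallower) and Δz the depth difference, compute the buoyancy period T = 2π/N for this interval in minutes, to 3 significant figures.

6.80 min

Δρ = 1025.648 − 1024.781 = 0.867 kg m⁻³ over Δz = 106 − 71 = 35 m.
N² = (9.81/1025.2145) × (0.867/35) = 2.3703 × 10⁻⁴ s⁻².
N = √(2.3703 × 10⁻⁴) = 0.015396 rad s⁻¹, so T = 2π/N = 408.11 s = 6.8018 min ≈ 6.80 min.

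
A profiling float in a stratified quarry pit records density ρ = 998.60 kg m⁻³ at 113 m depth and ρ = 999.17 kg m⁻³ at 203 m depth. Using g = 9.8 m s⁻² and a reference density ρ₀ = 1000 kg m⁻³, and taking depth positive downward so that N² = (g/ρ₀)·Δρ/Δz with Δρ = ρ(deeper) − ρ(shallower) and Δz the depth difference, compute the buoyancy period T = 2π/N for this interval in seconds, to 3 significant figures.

Δρ = 999.17 − 998.60 = 0.57 kg m⁻³ over Δz = 203 − 113 = 90 m.
N² = (9.8/1000) × (0.57/90) = 6.2067 × 10⁻⁵ s⁻².
N = √(6.2067 × 10⁻⁵) = 7.8783 × 10⁻³ rad s⁻¹, so T = 2π/N = 797.53 s ≈ 798 s.
N² > 0, so the interval is statically stable.

798 s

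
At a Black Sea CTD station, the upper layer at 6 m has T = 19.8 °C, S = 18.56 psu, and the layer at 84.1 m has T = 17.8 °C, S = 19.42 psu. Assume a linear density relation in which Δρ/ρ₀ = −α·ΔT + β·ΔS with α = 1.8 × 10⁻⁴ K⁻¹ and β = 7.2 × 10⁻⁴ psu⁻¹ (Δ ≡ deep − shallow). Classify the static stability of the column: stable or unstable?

stable

ΔT = 17.8 − 19.8 = -2.0 K and ΔS = 19.42 − 18.56 = +0.86 psu (deep − shallow).
−αΔT = 3.60 × 10⁻⁴; βΔS = 6.192 × 10⁻⁴; sum Δρ/ρ₀ = 9.792 × 10⁻⁴.
Δρ/ρ₀ > 0, so Δρ > 0: deeper water is denser → statically stable.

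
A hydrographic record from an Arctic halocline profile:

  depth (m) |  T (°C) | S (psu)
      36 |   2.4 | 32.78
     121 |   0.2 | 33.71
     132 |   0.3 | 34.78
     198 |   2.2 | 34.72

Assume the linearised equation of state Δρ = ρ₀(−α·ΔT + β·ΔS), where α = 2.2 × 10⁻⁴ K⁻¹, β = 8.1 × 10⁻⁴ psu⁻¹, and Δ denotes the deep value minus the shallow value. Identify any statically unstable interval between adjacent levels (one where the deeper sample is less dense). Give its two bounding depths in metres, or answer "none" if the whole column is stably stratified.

Evaluate Δρ/ρ₀ = −αΔT + βΔS across each adjacent pair:
  36–121 m: −αΔT+βΔS = −(2.2 × 10⁻⁴)(-2.2)+(8.1 × 10⁻⁴)(+0.93) = 1.2 × 10⁻³ → stable
  121–132 m: −αΔT+βΔS = −(2.2 × 10⁻⁴)(+0.1)+(8.1 × 10⁻⁴)(+1.07) = 8.4 × 10⁻⁴ → stable
  132–198 m: −αΔT+βΔS = −(2.2 × 10⁻⁴)(+1.9)+(8.1 × 10⁻⁴)(-0.06) = -4.7 × 10⁻⁴ → UNSTABLE
The 132–198 m interval has Δρ < 0: lighter water underlies denser water.

132–198 m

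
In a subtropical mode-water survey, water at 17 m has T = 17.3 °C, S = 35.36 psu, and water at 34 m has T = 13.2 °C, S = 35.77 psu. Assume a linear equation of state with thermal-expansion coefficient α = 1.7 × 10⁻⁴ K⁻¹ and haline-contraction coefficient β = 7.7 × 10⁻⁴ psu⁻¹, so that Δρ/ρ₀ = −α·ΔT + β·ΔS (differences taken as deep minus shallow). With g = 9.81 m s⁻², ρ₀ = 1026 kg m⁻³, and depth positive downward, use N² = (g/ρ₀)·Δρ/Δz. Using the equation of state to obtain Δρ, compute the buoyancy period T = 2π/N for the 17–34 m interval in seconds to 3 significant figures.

ΔT = -4.1 K, ΔS = +0.41 psu (deep − shallow).
Δρ/ρ₀ = −αΔT + βΔS = 6.97 × 10⁻⁴ + 3.157 × 10⁻⁴ = 1.0127 × 10⁻³, so Δρ ≈ 1.039 kg m⁻³.
N² = (g/ρ₀)·Δρ/Δz = g·(Δρ/ρ₀)/Δz = 9.81 × 1.0127 × 10⁻³ / 17 = 5.8439 × 10⁻⁴ s⁻².
N = √(5.8439 × 10⁻⁴) = 0.024174 rad s⁻¹ → T = 2π/N = 259.92 s ≈ 260 s.

260 s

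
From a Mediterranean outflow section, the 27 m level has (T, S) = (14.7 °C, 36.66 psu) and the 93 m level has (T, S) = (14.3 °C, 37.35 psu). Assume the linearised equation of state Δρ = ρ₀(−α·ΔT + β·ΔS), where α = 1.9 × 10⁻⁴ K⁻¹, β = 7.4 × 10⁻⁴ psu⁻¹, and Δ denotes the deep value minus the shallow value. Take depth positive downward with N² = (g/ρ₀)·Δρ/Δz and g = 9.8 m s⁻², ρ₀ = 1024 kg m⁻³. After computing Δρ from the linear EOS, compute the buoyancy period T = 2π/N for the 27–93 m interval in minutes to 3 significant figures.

11.2 min

ΔT = -0.4 K, ΔS = +0.69 psu (deep − shallow).
Δρ/ρ₀ = −αΔT + βΔS = 7.60 × 10⁻⁵ + 5.106 × 10⁻⁴ = 5.866 × 10⁻⁴, so Δρ ≈ 0.6007 kg m⁻³.
N² = (g/ρ₀)·Δρ/Δz = g·(Δρ/ρ₀)/Δz = 9.8 × 5.866 × 10⁻⁴ / 66 = 8.7101 × 10⁻⁵ s⁻².
N = √(8.7101 × 10⁻⁵) = 9.3328 × 10⁻³ rad s⁻¹ → T = 2π/N = 673.24 s = 11.221 min ≈ 11.2 min.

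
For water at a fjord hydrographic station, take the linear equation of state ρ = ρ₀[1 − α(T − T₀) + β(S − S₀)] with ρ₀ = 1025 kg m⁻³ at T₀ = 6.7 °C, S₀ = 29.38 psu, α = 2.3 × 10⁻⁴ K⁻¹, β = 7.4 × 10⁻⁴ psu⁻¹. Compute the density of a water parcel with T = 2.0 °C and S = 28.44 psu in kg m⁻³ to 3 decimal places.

T − T₀ = -4.7 K, S − S₀ = -0.94 psu.
Bracket = 1 − α·(-4.7) + β·(-0.94) = 1 + (3.854 × 10⁻⁴) = 1.0003854.
ρ = 1025 × 1.0003854 = 1025.395 kg m⁻³.

1025.395 kg m⁻³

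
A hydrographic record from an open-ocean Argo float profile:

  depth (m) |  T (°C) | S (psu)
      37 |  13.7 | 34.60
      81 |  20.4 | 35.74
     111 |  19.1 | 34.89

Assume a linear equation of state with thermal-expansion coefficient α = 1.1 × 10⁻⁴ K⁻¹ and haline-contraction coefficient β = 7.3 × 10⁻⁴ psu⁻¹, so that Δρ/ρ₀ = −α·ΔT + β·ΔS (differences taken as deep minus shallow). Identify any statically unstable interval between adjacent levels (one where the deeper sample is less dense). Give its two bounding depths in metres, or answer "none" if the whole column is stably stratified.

Evaluate Δρ/ρ₀ = −αΔT + βΔS across each adjacent pair:
  37–81 m: −αΔT+βΔS = −(1.1 × 10⁻⁴)(+6.7)+(7.3 × 10⁻⁴)(+1.14) = 9.5 × 10⁻⁵ → stable
  81–111 m: −αΔT+βΔS = −(1.1 × 10⁻⁴)(-1.3)+(7.3 × 10⁻⁴)(-0.85) = -4.8 × 10⁻⁴ → UNSTABLE
The 81–111 m interval has Δρ < 0: lighter water underlies denser water.

81–111 m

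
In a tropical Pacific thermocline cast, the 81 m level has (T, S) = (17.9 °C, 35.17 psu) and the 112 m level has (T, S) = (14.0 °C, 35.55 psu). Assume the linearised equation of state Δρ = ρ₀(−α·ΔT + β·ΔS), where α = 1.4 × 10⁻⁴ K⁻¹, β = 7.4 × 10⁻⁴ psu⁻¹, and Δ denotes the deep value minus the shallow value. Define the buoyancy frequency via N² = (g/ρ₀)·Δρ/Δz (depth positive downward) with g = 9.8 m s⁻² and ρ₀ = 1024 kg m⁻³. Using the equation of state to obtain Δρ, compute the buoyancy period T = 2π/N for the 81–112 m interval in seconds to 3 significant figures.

389 s

ΔT = -3.9 K, ΔS = +0.38 psu (deep − shallow).
Δρ/ρ₀ = −αΔT + βΔS = 5.46 × 10⁻⁴ + 2.812 × 10⁻⁴ = 8.272 × 10⁻⁴, so Δρ ≈ 0.8471 kg m⁻³.
N² = (g/ρ₀)·Δρ/Δz = g·(Δρ/ρ₀)/Δz = 9.8 × 8.272 × 10⁻⁴ / 31 = 2.6150 × 10⁻⁴ s⁻².
N = √(2.6150 × 10⁻⁴) = 0.016171 rad s⁻¹ → T = 2π/N = 388.55 s ≈ 389 s.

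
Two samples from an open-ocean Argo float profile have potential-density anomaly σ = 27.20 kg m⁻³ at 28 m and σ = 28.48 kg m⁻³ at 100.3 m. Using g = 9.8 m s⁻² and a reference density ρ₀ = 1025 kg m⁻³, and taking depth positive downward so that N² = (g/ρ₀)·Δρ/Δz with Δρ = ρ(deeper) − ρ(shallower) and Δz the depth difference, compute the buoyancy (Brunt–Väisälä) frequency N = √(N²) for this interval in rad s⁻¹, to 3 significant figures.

Δρ = 1028.48 − 1027.20 = 1.28 kg m⁻³ over Δz = 100.3 − 28 = 72.3 m.
N² = (9.8/1025) × (1.28/72.3) = 1.6927 × 10⁻⁴ s⁻².
N = √(1.6927 × 10⁻⁴) = 0.013010 rad s⁻¹ ≈ 0.0130 rad s⁻¹.

0.0130 rad s⁻¹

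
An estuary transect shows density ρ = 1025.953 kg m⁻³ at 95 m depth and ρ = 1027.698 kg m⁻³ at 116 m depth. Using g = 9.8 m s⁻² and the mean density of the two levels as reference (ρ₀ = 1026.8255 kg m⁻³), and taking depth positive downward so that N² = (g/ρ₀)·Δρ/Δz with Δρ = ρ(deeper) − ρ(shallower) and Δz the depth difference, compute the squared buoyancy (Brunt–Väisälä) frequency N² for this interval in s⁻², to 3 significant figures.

7.93 × 10⁻⁴ s⁻²

Δρ = 1027.698 − 1025.953 = 1.745 kg m⁻³ over Δz = 116 − 95 = 21 m.
N² = (9.8/1026.8255) × (1.745/21) = 7.9306 × 10⁻⁴ s⁻² ≈ 7.93 × 10⁻⁴ s⁻².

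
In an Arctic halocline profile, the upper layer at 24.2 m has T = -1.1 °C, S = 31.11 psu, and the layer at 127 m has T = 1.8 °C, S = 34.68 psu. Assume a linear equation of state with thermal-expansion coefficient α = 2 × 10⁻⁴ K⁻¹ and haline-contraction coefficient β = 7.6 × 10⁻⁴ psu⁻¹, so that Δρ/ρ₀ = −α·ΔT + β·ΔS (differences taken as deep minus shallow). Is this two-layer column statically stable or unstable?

stable

ΔT = 1.8 − -1.1 = +2.9 K and ΔS = 34.68 − 31.11 = +3.57 psu (deep − shallow).
−αΔT = -5.80 × 10⁻⁴; βΔS = 2.7132 × 10⁻³; sum Δρ/ρ₀ = 2.1332 × 10⁻³.
Δρ/ρ₀ > 0, so Δρ > 0: deeper water is denser → statically stable.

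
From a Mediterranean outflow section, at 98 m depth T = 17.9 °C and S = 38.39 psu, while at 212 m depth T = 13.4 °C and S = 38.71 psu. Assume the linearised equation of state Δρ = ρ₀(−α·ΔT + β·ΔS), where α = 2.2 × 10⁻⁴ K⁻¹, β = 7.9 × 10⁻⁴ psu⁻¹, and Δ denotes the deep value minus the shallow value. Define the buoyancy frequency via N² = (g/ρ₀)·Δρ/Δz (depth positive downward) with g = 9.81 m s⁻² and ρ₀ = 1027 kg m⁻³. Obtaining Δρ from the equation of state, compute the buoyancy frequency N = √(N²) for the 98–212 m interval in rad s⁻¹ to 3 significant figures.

ΔT = -4.5 K, ΔS = +0.32 psu (deep − shallow).
Δρ/ρ₀ = −αΔT + βΔS = 9.90 × 10⁻⁴ + 2.528 × 10⁻⁴ = 1.2428 × 10⁻³, so Δρ ≈ 1.276 kg m⁻³.
N² = (g/ρ₀)·Δρ/Δz = g·(Δρ/ρ₀)/Δz = 9.81 × 1.2428 × 10⁻³ / 114 = 1.0695 × 10⁻⁴ s⁻².
N = √(1.0695 × 10⁻⁴) = 0.010342 rad s⁻¹ ≈ 0.0103 rad s⁻¹.

0.0103 rad s⁻¹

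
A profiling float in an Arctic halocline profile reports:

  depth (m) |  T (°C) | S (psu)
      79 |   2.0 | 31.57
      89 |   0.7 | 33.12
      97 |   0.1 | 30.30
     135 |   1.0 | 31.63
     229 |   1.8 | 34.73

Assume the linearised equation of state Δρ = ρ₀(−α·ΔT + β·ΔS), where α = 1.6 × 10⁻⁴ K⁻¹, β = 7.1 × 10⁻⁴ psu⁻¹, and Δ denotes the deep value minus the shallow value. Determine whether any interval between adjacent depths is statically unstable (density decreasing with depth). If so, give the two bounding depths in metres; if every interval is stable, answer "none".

Evaluate Δρ/ρ₀ = −αΔT + βΔS across each adjacent pair:
  79–89 m: −αΔT+βΔS = −(1.6 × 10⁻⁴)(-1.3)+(7.1 × 10⁻⁴)(+1.55) = 1.3 × 10⁻³ → stable
  89–97 m: −αΔT+βΔS = −(1.6 × 10⁻⁴)(-0.6)+(7.1 × 10⁻⁴)(-2.82) = -1.9 × 10⁻³ → UNSTABLE
  97–135 m: −αΔT+βΔS = −(1.6 × 10⁻⁴)(+0.9)+(7.1 × 10⁻⁴)(+1.33) = 8.0 × 10⁻⁴ → stable
  135–229 m: −αΔT+βΔS = −(1.6 × 10⁻⁴)(+0.8)+(7.1 × 10⁻⁴)(+3.10) = 2.1 × 10⁻³ → stable
The 89–97 m interval has Δρ < 0: lighter water underlies denser water.

89–97 m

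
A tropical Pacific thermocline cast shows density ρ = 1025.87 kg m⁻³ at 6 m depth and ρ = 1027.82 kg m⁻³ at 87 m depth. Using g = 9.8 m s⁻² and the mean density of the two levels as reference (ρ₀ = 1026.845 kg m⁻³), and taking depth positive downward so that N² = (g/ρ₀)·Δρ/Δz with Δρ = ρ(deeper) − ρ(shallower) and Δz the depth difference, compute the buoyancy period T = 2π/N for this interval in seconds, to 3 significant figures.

Δρ = 1027.82 − 1025.87 = 1.95 kg m⁻³ over Δz = 87 − 6 = 81 m.
N² = (9.8/1026.845) × (1.95/81) = 2.2976 × 10⁻⁴ s⁻².
N = √(2.2976 × 10⁻⁴) = 0.015158 rad s⁻¹, so T = 2π/N = 414.51 s ≈ 415 s.

415 s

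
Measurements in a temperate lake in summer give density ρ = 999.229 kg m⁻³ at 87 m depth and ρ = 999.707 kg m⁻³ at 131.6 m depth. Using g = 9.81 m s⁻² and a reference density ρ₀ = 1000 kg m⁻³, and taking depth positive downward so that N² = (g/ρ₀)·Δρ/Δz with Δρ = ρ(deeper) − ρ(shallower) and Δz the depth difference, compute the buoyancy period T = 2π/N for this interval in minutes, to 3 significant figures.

Δρ = 999.707 − 999.229 = 0.478 kg m⁻³ over Δz = 131.6 − 87 = 44.6 m.
N² = (9.81/1000) × (0.478/44.6) = 1.0514 × 10⁻⁴ s⁻².
N = √(1.0514 × 10⁻⁴) = 0.010254 rad s⁻¹, so T = 2π/N = 612.75 s = 10.213 min ≈ 10.2 min.
Since Δρ > 0 the layer is stably stratified.

10.2 min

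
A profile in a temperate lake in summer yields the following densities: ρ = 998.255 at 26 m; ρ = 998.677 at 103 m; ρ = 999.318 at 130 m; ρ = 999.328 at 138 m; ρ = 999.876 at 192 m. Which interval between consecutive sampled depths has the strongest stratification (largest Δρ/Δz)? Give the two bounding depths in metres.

103–130 m

Compute the density gradient over each adjacent pair:
  26–103 m: Δρ/Δz = 0.422/77 = 5.5 × 10⁻³ kg m⁻⁴
  103–130 m: Δρ/Δz = 0.641/27 = 0.024 kg m⁻⁴
  130–138 m: Δρ/Δz = 0.010/8 = 1.3 × 10⁻³ kg m⁻⁴
  138–192 m: Δρ/Δz = 0.548/54 = 0.010 kg m⁻⁴
The largest gradient is in the 103–130 m interval — the pycnocline.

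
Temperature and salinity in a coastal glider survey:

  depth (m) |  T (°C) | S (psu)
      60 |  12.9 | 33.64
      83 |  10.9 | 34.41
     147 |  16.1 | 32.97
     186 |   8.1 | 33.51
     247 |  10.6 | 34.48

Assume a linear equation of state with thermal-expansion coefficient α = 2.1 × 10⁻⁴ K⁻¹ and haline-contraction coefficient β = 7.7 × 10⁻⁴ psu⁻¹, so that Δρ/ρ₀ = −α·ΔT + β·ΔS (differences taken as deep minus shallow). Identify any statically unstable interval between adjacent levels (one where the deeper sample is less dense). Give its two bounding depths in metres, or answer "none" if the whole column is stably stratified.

Evaluate Δρ/ρ₀ = −αΔT + βΔS across each adjacent pair:
  60–83 m: −αΔT+βΔS = −(2.1 × 10⁻⁴)(-2.0)+(7.7 × 10⁻⁴)(+0.77) = 1.0 × 10⁻³ → stable
  83–147 m: −αΔT+βΔS = −(2.1 × 10⁻⁴)(+5.2)+(7.7 × 10⁻⁴)(-1.44) = -2.2 × 10⁻³ → UNSTABLE
  147–186 m: −αΔT+βΔS = −(2.1 × 10⁻⁴)(-8.0)+(7.7 × 10⁻⁴)(+0.54) = 2.1 × 10⁻³ → stable
  186–247 m: −αΔT+βΔS = −(2.1 × 10⁻⁴)(+2.5)+(7.7 × 10⁻⁴)(+0.97) = 2.2 × 10⁻⁴ → stable
The 83–147 m interval has Δρ < 0: lighter water underlies denser water.

83–147 m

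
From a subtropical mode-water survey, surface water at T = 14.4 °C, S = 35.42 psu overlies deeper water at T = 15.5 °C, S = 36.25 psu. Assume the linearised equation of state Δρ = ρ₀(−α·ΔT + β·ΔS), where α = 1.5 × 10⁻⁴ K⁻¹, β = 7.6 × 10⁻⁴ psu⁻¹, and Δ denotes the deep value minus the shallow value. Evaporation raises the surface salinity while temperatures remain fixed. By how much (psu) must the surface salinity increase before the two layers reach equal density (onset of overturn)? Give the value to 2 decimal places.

Neutral buoyancy requires −α(T_deep − T_surf) + β(S_deep − S_surf′) = 0.
S_surf′ = S_deep − (α/β)·ΔT = 36.25 − (1.5 × 10⁻⁴/7.6 × 10⁻⁴)·(+1.1) = 36.0329 psu.
Increase required: 36.0329 − 35.42 = 0.6129 psu.

0.61 psu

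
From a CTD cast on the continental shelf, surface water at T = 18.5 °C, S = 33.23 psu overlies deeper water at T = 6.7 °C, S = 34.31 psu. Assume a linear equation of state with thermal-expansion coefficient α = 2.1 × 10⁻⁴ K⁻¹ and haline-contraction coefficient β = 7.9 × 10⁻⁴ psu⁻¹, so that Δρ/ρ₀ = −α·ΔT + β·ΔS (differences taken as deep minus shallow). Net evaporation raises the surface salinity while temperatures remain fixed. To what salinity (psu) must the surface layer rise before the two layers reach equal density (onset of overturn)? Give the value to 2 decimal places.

37.45 psu

Neutral buoyancy requires −α(T_deep − T_surf) + β(S_deep − S_surf′) = 0.
S_surf′ = S_deep − (α/β)·ΔT = 34.31 − (2.1 × 10⁻⁴/7.9 × 10⁻⁴)·(-11.8) = 37.4467 psu.
Increase required: 37.4467 − 33.23 = 4.2167 psu.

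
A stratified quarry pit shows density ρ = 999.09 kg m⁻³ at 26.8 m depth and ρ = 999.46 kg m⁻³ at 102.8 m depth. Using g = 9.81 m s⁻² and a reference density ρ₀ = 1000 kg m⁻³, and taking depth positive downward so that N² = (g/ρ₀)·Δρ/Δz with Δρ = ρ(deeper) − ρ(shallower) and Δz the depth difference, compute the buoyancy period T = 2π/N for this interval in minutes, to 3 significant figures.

Δρ = 999.46 − 999.09 = 0.37 kg m⁻³ over Δz = 102.8 − 26.8 = 76 m.
N² = (9.81/1000) × (0.37/76) = 4.7759 × 10⁻⁵ s⁻².
N = √(4.7759 × 10⁻⁵) = 6.9108 × 10⁻³ rad s⁻¹, so T = 2π/N = 909.18 s = 15.153 min ≈ 15.2 min.
Since Δρ > 0 the layer is stably stratified.

15.2 min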